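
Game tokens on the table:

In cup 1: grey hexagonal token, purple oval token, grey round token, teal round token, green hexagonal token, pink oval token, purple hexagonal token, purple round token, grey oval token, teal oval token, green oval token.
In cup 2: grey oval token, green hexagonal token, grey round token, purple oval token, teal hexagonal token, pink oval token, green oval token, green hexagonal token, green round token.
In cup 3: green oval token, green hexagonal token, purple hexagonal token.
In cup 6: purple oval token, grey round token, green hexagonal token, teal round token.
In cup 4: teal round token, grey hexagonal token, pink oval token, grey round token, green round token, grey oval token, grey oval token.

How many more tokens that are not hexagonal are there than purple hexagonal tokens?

22

tokens that are not hexagonal: 24.
purple hexagonal tokens: 2.
24 − 2 = 22.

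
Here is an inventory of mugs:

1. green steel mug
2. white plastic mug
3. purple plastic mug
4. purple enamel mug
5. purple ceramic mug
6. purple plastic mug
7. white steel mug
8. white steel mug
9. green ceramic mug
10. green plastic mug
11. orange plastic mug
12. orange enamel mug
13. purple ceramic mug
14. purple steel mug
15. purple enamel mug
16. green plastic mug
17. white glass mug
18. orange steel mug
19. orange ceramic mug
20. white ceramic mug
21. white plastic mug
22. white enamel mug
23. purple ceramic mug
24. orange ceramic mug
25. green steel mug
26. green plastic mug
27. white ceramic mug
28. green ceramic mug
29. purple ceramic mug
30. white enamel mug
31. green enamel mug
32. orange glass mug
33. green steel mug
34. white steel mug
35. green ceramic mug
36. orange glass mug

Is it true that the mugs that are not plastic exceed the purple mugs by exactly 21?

False

There are 28 mugs that are not plastic.
There are 9 purple mugs.
The claim requires 28 − 9 (= 19) to equal 21, which does not hold.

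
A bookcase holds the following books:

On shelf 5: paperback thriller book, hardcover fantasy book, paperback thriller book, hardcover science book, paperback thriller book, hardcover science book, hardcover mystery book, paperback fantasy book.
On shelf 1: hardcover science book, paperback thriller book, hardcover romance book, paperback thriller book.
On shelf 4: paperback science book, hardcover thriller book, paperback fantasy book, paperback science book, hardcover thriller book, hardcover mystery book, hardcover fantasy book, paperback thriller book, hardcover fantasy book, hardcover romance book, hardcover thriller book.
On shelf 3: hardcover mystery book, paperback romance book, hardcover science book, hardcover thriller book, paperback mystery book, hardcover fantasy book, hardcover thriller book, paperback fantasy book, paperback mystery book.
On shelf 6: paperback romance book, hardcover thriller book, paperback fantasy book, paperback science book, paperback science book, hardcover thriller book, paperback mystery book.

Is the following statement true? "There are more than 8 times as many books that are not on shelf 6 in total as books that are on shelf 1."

False

There are 32 books that are not on shelf 6.
There are 4 books on shelf 1.
The claim requires 32 > 8 × 4 = 32, which does not hold.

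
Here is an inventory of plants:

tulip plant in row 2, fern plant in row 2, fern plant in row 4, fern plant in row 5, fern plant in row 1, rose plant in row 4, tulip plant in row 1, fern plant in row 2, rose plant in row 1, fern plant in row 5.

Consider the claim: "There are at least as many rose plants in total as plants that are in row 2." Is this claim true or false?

False

|rose plants| = 2.
|plants in row 2| = 3.
The claim requires 2 ≥ 3, which does not hold.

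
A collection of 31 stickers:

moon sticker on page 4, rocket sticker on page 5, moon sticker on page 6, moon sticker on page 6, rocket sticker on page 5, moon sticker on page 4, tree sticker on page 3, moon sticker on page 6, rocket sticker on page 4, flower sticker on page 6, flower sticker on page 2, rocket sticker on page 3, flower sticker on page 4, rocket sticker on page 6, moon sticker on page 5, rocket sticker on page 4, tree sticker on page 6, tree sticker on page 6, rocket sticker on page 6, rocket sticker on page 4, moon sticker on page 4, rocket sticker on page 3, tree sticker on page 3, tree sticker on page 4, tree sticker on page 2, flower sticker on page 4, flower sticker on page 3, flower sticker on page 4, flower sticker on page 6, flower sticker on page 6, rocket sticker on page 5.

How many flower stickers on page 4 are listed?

3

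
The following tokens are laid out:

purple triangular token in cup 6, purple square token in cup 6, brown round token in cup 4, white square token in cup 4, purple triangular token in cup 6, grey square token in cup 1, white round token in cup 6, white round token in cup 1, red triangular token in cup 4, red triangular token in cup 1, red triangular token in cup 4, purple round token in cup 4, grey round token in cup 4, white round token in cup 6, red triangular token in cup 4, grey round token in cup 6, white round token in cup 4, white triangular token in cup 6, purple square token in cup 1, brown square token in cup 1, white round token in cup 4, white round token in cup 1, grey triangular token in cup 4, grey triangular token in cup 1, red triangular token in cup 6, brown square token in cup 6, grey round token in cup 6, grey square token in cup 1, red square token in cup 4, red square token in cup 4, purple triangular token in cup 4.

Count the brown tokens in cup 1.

1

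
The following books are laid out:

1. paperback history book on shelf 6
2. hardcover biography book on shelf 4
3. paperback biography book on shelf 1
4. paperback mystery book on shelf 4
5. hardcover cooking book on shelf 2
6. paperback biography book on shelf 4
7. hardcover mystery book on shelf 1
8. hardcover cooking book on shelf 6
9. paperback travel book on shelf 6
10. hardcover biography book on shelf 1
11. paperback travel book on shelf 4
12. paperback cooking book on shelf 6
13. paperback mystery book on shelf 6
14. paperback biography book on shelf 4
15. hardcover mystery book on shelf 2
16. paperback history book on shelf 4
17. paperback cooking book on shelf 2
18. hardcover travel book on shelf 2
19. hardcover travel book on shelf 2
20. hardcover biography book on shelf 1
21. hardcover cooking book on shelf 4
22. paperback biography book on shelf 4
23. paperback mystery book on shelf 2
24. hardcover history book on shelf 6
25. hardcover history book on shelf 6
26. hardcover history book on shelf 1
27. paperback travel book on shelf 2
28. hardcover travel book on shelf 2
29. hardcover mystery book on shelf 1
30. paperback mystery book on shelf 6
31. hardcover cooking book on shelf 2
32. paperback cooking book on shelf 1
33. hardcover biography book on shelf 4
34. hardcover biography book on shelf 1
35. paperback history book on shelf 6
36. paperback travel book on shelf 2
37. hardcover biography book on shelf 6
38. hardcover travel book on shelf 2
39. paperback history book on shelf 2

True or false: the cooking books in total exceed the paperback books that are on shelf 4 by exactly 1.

True

cooking books: 7.
paperback books on shelf 4: 6.
The claim requires 7 − 6 (= 1) to equal 1, which holds.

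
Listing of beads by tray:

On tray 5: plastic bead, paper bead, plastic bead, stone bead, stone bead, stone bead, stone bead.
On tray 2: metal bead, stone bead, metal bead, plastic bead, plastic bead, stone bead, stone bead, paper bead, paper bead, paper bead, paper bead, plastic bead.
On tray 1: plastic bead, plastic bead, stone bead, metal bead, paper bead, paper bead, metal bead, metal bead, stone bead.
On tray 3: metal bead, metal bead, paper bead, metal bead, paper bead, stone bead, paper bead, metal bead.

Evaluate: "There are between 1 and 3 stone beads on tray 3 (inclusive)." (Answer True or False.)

|stone beads on tray 3| = 1.
The claim requires 1 ≤ 1 ≤ 3, which holds.

True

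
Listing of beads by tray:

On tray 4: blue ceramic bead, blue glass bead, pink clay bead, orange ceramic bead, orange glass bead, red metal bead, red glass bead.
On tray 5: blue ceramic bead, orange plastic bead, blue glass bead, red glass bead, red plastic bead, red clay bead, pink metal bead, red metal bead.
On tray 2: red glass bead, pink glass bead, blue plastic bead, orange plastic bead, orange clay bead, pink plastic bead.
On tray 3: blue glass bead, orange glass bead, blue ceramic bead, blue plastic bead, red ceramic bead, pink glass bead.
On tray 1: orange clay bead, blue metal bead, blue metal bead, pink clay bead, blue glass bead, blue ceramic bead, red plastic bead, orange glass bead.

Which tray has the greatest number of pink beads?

tray 2

Counts by tray (restricted to pink beads): tray 2→2, tray 5→1, tray 1→1, tray 4→1, tray 3→1.
The maximum is 2, held uniquely by tray 2.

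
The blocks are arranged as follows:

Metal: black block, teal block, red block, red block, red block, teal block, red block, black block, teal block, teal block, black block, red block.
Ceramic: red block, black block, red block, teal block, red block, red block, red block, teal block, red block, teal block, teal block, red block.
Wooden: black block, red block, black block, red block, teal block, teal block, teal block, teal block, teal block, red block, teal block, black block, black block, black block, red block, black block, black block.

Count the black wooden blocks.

7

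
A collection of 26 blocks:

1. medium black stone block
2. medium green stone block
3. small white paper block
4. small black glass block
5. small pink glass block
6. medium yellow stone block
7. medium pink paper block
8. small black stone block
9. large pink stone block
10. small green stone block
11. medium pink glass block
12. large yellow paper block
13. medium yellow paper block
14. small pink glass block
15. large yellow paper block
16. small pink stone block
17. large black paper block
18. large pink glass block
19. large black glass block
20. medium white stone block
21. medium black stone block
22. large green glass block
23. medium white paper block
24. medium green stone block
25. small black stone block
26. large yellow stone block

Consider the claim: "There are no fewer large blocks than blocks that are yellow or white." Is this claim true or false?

large blocks: 8.
blocks that are yellow or white: 8.
The claim requires 8 ≥ 8, which holds.

True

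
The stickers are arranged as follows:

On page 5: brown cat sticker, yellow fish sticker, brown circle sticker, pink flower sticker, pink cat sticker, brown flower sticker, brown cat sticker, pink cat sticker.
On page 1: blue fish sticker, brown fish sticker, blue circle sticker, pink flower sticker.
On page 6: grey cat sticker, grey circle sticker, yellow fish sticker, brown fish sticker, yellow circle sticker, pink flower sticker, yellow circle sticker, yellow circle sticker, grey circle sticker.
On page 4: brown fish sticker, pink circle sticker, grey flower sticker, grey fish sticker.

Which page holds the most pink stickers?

page 5

Counts by page (restricted to pink stickers): page 5→3, page 1→1, page 4→1, page 6→1.
The maximum is 3, held uniquely by page 5.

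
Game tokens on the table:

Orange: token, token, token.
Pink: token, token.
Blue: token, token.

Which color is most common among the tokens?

orange

Counts by color: orange 3, pink 2, blue 2.
The maximum is 3, held uniquely by orange.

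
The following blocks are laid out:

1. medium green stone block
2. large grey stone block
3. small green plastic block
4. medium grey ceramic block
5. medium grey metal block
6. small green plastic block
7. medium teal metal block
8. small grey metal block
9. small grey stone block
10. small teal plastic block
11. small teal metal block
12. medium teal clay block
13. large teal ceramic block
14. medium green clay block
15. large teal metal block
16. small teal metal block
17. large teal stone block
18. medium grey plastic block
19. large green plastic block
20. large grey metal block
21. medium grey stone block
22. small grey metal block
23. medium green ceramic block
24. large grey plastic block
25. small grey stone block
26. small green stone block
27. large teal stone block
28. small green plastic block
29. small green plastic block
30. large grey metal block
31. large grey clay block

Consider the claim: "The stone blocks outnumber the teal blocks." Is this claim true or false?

There are 8 stone blocks.
There are 9 teal blocks.
The claim requires 8 > 9, which does not hold.

False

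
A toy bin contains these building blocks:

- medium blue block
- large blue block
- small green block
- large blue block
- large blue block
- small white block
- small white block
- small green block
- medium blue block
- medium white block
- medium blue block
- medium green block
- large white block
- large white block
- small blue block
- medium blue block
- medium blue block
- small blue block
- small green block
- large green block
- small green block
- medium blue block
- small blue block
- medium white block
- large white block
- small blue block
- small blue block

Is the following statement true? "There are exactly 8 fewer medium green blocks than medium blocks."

There is 1 medium green block.
There are 9 medium blocks.
The claim requires 9 − 1 (= 8) to equal 8, which holds.

True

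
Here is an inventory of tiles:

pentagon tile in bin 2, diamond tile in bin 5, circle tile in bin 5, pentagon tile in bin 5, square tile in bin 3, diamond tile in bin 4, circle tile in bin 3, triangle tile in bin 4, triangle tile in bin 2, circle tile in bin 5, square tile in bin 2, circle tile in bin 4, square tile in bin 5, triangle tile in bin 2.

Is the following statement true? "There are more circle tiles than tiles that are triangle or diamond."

|circle tiles| = 4.
|tiles that are triangle or diamond| = 5.
The claim requires 4 > 5, which does not hold.

False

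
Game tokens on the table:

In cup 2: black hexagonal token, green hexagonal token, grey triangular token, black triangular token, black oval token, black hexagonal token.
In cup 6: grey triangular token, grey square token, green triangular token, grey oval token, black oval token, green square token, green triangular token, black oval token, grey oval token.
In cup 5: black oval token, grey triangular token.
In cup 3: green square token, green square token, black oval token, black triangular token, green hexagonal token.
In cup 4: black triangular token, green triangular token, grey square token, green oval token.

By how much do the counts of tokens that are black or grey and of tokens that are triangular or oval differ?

0

tokens that are black or grey: 17. tokens that are triangular or oval: 17.
|17 − 17| = 17 − 17 = 0.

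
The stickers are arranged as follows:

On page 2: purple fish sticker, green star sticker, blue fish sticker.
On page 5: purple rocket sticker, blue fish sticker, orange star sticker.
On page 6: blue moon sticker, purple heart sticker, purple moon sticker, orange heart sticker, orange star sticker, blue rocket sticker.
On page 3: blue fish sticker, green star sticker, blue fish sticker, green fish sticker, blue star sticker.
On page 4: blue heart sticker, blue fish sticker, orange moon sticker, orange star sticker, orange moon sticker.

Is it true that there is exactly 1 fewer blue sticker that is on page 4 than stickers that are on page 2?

There are 2 blue stickers on page 4.
There are 3 stickers on page 2.
The claim requires 3 − 2 (= 1) to equal 1, which holds.

True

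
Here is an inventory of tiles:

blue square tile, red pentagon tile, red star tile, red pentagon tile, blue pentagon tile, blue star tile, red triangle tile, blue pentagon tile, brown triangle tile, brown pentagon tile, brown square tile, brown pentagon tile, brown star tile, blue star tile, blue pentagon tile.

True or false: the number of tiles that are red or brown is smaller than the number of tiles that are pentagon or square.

tiles that are red or brown: 9.
tiles that are pentagon or square: 9.
The claim requires 9 < 9, which does not hold.

False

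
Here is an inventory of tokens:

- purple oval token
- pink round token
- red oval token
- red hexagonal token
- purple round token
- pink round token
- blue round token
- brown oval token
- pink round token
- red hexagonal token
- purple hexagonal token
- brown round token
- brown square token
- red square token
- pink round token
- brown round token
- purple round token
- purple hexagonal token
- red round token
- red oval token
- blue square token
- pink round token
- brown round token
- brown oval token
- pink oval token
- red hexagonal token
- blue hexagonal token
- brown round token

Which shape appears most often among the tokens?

round

Counts by shape: round 13, hexagonal 6, oval 6, square 3.
The maximum is 13, held uniquely by round.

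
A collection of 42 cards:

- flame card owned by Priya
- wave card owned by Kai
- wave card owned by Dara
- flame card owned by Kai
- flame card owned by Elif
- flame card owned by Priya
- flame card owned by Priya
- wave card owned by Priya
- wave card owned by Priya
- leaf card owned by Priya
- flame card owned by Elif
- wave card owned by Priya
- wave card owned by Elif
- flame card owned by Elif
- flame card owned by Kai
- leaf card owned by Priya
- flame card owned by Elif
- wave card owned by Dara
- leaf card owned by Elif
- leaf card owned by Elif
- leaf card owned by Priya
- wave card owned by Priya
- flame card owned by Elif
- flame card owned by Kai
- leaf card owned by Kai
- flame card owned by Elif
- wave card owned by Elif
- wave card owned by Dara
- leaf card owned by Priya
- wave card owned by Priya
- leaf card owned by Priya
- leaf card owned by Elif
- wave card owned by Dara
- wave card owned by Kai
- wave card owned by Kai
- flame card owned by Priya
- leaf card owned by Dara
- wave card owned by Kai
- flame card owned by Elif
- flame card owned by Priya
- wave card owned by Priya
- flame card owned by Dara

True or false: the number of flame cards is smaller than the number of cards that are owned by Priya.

There are 16 flame cards.
Count of cards owned by Priya: 16.
The claim requires 16 < 16, which does not hold.

False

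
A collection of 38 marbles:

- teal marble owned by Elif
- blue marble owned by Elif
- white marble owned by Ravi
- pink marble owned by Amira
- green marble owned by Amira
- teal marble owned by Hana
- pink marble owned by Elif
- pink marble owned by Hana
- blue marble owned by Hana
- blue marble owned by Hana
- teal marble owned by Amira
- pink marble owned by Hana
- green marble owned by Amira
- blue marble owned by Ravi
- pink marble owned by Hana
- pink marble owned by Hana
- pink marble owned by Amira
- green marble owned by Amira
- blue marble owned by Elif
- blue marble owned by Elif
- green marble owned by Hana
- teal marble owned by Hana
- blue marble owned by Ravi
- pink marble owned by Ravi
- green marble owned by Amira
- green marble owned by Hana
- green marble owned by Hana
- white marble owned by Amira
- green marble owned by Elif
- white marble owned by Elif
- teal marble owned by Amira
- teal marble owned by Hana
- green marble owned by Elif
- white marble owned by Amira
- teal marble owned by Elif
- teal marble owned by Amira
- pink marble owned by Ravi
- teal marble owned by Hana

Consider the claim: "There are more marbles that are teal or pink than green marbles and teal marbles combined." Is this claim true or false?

False

|marbles that are teal or pink| = 18.
green marbles: 9; teal marbles: 9; combined: 9 + 9 = 18.
The claim requires 18 > 18, which does not hold.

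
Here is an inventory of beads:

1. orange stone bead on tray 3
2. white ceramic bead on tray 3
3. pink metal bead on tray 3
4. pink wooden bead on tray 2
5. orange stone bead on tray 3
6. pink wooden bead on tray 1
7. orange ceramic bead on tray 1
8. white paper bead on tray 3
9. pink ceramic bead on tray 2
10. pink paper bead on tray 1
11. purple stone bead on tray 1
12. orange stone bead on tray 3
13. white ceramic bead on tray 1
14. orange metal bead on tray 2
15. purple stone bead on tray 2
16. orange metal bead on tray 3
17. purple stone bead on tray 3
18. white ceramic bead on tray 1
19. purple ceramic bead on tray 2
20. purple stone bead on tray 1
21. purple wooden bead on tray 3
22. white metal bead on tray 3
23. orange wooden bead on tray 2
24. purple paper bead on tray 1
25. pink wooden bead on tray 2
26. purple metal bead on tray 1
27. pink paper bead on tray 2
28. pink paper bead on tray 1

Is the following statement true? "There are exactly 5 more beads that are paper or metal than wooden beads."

|beads that are paper or metal| = 10.
|wooden beads| = 5.
The claim requires 10 − 5 (= 5) to equal 5, which holds.

True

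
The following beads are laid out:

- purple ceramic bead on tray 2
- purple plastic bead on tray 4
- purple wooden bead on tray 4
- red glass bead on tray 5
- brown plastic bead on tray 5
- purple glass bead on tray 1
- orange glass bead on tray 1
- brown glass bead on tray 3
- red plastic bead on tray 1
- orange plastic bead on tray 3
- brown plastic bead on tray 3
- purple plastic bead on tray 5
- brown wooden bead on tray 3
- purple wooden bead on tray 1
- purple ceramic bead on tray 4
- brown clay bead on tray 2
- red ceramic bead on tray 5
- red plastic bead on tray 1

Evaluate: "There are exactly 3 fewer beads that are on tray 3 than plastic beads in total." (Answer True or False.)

True

beads on tray 3: 4.
plastic beads: 7.
The claim requires 7 − 4 (= 3) to equal 3, which holds.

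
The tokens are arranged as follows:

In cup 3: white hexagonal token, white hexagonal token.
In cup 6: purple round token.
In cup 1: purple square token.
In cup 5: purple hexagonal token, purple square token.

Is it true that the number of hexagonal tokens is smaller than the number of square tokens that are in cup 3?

There are 3 hexagonal tokens.
There are 0 square tokens in cup 3.
The claim requires 3 < 0, which does not hold.

False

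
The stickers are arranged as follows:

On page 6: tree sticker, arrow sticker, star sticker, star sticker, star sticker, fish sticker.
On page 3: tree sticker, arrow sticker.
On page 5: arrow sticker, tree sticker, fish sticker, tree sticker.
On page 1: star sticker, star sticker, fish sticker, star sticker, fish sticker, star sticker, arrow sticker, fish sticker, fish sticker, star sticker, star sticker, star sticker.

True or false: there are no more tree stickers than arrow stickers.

True

There are 4 tree stickers.
There are 4 arrow stickers.
The claim requires 4 ≤ 4, which holds.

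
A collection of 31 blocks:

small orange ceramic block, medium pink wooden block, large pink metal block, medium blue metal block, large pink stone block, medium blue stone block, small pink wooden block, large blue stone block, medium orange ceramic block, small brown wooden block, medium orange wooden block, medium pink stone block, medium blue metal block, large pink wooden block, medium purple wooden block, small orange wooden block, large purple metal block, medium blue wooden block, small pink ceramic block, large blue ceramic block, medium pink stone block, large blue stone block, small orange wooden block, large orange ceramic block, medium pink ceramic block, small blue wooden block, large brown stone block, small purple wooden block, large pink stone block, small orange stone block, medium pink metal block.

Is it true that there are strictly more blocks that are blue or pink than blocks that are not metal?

False

There are 19 blocks that are blue or pink.
There are 26 blocks that are not metal.
The claim requires 19 > 26, which does not hold.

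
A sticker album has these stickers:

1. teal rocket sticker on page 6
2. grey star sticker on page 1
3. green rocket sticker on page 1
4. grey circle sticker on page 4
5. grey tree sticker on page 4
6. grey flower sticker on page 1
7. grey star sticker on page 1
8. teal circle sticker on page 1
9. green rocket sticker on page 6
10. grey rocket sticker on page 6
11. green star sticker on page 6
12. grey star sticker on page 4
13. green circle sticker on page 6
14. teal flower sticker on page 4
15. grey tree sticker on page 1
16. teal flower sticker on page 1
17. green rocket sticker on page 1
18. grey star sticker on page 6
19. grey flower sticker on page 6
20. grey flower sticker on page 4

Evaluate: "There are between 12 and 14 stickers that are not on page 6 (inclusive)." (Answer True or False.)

True

There are 13 stickers that are not on page 6.
The claim requires 12 ≤ 13 ≤ 14, which holds.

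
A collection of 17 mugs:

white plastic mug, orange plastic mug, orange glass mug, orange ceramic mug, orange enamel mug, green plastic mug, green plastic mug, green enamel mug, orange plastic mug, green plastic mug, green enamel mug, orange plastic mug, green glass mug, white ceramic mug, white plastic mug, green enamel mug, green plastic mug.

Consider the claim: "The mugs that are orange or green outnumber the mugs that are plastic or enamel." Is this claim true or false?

mugs that are orange or green: 14.
mugs that are plastic or enamel: 13.
The claim requires 14 > 13, which holds.

True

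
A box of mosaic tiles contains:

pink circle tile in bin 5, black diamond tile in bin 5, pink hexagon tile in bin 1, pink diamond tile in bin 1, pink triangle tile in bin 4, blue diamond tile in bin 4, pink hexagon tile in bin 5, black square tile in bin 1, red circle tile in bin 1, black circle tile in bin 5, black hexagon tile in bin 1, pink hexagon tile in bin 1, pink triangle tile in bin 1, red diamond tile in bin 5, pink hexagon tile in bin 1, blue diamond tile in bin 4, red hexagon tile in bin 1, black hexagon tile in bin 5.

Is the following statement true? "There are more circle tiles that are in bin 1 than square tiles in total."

False

There is 1 circle tile in bin 1.
There is 1 square tile.
The claim requires 1 > 1, which does not hold.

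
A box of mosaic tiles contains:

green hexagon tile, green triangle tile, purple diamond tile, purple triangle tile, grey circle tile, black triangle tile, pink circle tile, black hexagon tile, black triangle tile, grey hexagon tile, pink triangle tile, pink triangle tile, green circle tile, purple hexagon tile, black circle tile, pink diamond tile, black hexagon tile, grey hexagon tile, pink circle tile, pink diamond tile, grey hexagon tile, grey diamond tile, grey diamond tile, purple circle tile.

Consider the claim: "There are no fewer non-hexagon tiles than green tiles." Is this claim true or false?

non-hexagon tiles: 17.
green tiles: 3.
The claim requires 17 ≥ 3, which holds.

True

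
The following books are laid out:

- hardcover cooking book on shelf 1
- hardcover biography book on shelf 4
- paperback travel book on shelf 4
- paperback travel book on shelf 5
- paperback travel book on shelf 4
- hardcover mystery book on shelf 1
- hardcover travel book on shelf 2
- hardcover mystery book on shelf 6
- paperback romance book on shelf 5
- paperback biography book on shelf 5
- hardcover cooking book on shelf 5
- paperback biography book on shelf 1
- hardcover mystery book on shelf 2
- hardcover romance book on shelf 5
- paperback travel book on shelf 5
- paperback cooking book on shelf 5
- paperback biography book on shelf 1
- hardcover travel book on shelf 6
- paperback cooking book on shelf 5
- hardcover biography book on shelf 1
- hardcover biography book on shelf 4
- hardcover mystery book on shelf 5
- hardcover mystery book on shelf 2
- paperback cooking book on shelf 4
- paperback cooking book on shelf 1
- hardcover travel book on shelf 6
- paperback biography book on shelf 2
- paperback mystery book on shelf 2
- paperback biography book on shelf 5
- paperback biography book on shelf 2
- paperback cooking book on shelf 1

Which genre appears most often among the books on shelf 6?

travel

Counts by genre (restricted to books on shelf 6): travel 2, mystery 1.
The maximum is 2, held uniquely by travel.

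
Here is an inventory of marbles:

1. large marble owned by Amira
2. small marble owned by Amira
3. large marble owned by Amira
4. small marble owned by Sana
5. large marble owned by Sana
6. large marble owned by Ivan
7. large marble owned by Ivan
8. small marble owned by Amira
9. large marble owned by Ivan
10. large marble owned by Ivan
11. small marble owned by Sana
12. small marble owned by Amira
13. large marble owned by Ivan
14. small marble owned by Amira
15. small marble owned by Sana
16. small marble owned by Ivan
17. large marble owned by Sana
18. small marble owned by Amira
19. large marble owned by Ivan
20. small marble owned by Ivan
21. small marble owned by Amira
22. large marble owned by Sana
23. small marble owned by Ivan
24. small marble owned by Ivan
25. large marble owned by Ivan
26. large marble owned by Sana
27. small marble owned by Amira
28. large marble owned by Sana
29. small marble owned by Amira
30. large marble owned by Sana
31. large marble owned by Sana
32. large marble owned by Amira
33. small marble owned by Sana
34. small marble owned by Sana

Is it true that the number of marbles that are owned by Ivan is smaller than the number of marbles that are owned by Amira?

|marbles owned by Ivan| = 11.
|marbles owned by Amira| = 11.
The claim requires 11 < 11, which does not hold.

False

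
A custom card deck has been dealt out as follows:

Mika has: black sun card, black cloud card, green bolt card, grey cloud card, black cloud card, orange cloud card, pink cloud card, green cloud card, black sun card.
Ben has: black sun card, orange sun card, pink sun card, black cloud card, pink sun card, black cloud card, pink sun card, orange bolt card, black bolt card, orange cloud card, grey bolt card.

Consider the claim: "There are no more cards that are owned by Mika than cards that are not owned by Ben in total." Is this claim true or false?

True

cards owned by Mika: 9.
cards that are not owned by Ben: 9.
The claim requires 9 ≤ 9, which holds.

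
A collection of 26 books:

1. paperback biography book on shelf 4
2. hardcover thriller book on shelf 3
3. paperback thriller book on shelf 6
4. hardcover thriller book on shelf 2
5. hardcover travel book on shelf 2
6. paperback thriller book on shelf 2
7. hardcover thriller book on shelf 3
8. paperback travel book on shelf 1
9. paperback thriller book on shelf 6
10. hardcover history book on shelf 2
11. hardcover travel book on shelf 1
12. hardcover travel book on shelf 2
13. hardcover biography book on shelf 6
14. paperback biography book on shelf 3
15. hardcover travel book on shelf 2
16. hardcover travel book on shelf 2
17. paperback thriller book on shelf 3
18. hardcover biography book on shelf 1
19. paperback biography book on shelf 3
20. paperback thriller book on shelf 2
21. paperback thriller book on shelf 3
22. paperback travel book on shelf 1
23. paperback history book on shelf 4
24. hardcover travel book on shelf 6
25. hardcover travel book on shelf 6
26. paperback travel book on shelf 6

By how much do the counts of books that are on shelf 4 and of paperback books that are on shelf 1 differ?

books on shelf 4: 2. paperback books on shelf 1: 2.
|2 − 2| = 2 − 2 = 0.

0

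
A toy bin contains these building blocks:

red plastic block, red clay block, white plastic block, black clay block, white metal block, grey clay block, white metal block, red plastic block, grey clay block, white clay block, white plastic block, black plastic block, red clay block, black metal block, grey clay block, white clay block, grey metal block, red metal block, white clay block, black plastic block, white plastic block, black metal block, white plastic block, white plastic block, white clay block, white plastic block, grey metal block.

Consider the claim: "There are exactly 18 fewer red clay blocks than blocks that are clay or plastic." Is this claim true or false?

True

red clay blocks: 2.
blocks that are clay or plastic: 20.
The claim requires 20 − 2 (= 18) to equal 18, which holds.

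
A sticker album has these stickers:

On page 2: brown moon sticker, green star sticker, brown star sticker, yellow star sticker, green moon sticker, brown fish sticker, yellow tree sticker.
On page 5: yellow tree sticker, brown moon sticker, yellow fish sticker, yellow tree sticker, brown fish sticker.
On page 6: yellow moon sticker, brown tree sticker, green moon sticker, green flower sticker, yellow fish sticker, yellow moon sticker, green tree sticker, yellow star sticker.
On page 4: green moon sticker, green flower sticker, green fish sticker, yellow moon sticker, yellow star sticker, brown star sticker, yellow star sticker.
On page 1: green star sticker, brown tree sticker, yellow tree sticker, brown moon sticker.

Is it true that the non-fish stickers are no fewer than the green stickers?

True

There are 26 non-fish stickers.
There are 9 green stickers.
The claim requires 26 ≥ 9, which holds.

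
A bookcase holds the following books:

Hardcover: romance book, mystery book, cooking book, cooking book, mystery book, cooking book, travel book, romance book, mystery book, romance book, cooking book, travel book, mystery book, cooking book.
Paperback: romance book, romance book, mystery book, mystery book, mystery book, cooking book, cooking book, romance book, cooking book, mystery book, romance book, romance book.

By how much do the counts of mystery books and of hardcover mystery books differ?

4

mystery books: 8. hardcover mystery books: 4.
|8 − 4| = 8 − 4 = 4.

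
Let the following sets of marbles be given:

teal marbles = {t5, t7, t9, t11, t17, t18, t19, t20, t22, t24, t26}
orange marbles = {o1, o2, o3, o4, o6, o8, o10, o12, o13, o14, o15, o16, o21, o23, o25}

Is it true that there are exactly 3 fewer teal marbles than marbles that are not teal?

False

There are 11 teal marbles.
There are 15 marbles that are not teal.
The claim requires 15 − 11 (= 4) to equal 3, which does not hold.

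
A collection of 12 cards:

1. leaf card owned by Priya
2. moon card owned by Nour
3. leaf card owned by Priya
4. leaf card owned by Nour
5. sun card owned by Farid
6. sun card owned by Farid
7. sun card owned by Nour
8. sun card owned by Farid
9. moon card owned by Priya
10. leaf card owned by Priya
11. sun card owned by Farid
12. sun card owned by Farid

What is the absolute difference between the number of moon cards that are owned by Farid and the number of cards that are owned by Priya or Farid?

9

moon cards owned by Farid: 0. cards owned by Priya or Farid: 9.
|0 − 9| = 9 − 0 = 9.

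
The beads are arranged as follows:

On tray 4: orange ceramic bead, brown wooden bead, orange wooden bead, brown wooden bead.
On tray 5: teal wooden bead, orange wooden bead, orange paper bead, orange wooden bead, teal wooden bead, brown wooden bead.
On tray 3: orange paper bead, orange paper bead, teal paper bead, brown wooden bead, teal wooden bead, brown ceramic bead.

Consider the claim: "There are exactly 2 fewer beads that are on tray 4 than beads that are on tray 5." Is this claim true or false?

True

beads on tray 4: 4.
beads on tray 5: 6.
The claim requires 6 − 4 (= 2) to equal 2, which holds.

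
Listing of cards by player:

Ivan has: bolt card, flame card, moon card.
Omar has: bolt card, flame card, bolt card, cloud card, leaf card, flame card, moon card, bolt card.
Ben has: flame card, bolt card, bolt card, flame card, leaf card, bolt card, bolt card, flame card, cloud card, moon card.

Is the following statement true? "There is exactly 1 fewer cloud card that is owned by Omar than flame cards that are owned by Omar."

cloud cards owned by Omar: 1.
flame cards owned by Omar: 2.
The claim requires 2 − 1 (= 1) to equal 1, which holds.

True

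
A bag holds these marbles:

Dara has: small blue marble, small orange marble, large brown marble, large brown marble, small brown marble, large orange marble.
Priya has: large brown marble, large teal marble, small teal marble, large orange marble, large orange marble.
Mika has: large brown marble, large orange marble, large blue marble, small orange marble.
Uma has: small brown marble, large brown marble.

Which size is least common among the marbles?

Counts by size: large 11, small 6.
The minimum is 6, held uniquely by small.

small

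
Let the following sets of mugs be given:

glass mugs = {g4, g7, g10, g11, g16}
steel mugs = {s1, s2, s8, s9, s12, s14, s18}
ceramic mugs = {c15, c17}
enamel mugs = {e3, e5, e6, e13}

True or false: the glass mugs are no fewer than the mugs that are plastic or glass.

There are 5 glass mugs.
There are 5 mugs that are plastic or glass.
The claim requires 5 ≥ 5, which holds.

True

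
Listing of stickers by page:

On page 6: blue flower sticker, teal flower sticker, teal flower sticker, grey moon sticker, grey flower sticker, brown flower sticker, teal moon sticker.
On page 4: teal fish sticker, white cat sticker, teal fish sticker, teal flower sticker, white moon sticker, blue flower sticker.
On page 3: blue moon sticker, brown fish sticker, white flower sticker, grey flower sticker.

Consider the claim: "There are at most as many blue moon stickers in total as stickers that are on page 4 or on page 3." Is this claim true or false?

blue moon stickers: 1.
stickers on page 4 or on page 3: 10.
The claim requires 1 ≤ 10, which holds.

True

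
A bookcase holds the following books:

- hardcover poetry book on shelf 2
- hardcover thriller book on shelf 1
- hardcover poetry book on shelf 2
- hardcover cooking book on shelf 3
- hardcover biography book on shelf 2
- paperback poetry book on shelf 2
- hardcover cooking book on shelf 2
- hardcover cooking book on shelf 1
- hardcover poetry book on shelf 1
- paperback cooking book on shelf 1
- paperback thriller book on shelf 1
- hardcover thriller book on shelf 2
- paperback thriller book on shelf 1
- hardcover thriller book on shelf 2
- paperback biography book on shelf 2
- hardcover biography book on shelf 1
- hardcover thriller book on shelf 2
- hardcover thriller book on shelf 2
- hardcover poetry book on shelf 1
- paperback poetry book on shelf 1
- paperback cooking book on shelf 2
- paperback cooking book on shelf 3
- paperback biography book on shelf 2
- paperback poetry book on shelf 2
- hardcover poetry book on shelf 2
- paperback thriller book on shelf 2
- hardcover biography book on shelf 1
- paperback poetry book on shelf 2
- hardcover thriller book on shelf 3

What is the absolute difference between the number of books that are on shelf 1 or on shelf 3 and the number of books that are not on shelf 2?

0

books on shelf 1 or on shelf 3: 13. books that are not on shelf 2: 13.
|13 − 13| = 13 − 13 = 0.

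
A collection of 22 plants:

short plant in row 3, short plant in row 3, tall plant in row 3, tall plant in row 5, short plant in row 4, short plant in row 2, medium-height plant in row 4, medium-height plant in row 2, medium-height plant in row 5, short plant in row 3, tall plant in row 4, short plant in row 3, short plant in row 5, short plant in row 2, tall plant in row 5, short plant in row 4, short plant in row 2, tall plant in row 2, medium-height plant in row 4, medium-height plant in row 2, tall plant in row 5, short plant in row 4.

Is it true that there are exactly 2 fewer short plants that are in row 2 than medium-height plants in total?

|short plants in row 2| = 3.
|medium-height plants| = 5.
The claim requires 5 − 3 (= 2) to equal 2, which holds.

True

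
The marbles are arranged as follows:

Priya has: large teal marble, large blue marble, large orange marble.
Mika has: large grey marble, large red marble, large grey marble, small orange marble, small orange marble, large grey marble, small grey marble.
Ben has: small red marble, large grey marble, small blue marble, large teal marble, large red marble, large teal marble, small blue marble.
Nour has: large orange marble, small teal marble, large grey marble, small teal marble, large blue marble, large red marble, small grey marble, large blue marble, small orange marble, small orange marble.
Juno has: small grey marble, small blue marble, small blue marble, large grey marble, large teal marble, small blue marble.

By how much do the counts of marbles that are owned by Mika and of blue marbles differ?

marbles owned by Mika: 7. blue marbles: 8.
|7 − 8| = 8 − 7 = 1.

1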